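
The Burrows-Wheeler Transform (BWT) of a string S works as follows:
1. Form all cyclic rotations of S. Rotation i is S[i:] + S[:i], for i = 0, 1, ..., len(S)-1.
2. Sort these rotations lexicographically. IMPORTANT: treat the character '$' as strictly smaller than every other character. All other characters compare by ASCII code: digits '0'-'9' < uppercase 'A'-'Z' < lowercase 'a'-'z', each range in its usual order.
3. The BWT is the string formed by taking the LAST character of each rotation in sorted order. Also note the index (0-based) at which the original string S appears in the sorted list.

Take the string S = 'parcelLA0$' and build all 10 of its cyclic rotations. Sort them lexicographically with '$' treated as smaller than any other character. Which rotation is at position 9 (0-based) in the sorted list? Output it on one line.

Answer: rcelLA0$pa

Derivation:
All 10 rotations (rotation i = S[i:]+S[:i]):
  rot[0] = parcelLA0$
  rot[1] = arcelLA0$p
  rot[2] = rcelLA0$pa
  rot[3] = celLA0$par
  rot[4] = elLA0$parc
  rot[5] = lLA0$parce
  rot[6] = LA0$parcel
  rot[7] = A0$parcelL
  rot[8] = 0$parcelLA
  rot[9] = $parcelLA0
Sorted (with $ < everything):
  sorted[0] = $parcelLA0
  sorted[1] = 0$parcelLA
  sorted[2] = A0$parcelL
  sorted[3] = LA0$parcel
  sorted[4] = arcelLA0$p
  sorted[5] = celLA0$par
  sorted[6] = elLA0$parc
  sorted[7] = lLA0$parce
  sorted[8] = parcelLA0$
  sorted[9] = rcelLA0$pa
sorted[9] = rcelLA0$pa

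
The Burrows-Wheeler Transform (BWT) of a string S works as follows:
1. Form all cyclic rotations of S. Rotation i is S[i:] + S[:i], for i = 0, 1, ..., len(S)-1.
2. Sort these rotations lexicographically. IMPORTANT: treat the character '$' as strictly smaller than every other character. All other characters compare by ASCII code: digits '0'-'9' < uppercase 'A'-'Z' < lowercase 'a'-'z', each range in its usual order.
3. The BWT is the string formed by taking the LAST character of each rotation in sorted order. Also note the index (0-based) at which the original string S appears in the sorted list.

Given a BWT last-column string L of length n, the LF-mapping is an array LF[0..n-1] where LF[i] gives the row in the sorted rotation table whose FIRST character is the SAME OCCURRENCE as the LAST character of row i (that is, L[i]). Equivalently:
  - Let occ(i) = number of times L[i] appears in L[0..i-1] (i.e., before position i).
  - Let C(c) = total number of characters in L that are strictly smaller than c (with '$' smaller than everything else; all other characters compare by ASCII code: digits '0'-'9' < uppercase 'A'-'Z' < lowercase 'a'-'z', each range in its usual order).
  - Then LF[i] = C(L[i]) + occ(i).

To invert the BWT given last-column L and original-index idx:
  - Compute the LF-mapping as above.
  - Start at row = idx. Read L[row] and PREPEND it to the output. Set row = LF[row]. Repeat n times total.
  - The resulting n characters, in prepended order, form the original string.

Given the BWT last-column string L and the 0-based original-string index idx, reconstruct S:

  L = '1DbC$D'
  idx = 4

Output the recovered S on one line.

Answer: DbCD1$

Derivation:
LF mapping: 1 3 5 2 0 4
Walk LF starting at row 4, prepending L[row]:
  step 1: row=4, L[4]='$', prepend. Next row=LF[4]=0
  step 2: row=0, L[0]='1', prepend. Next row=LF[0]=1
  step 3: row=1, L[1]='D', prepend. Next row=LF[1]=3
  step 4: row=3, L[3]='C', prepend. Next row=LF[3]=2
  step 5: row=2, L[2]='b', prepend. Next row=LF[2]=5
  step 6: row=5, L[5]='D', prepend. Next row=LF[5]=4
Reversed output: DbCD1$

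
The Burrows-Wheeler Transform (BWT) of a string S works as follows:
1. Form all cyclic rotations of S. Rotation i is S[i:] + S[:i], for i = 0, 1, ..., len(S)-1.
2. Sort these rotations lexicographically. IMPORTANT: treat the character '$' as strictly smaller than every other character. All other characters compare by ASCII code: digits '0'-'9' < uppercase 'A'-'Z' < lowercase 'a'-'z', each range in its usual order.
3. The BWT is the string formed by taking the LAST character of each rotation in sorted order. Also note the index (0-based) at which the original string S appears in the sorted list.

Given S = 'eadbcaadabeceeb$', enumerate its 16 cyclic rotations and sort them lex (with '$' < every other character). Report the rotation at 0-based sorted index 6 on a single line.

Answer: bcaadabeceeb$ead

Derivation:
All 16 rotations (rotation i = S[i:]+S[:i]):
  rot[0] = eadbcaadabeceeb$
  rot[1] = adbcaadabeceeb$e
  rot[2] = dbcaadabeceeb$ea
  rot[3] = bcaadabeceeb$ead
  rot[4] = caadabeceeb$eadb
  rot[5] = aadabeceeb$eadbc
  rot[6] = adabeceeb$eadbca
  rot[7] = dabeceeb$eadbcaa
  rot[8] = abeceeb$eadbcaad
  rot[9] = beceeb$eadbcaada
  rot[10] = eceeb$eadbcaadab
  rot[11] = ceeb$eadbcaadabe
  rot[12] = eeb$eadbcaadabec
  rot[13] = eb$eadbcaadabece
  rot[14] = b$eadbcaadabecee
  rot[15] = $eadbcaadabeceeb
Sorted (with $ < everything):
  sorted[0] = $eadbcaadabeceeb
  sorted[1] = aadabeceeb$eadbc
  sorted[2] = abeceeb$eadbcaad
  sorted[3] = adabeceeb$eadbca
  sorted[4] = adbcaadabeceeb$e
  sorted[5] = b$eadbcaadabecee
  sorted[6] = bcaadabeceeb$ead
  sorted[7] = beceeb$eadbcaada
  sorted[8] = caadabeceeb$eadb
  sorted[9] = ceeb$eadbcaadabe
  sorted[10] = dabeceeb$eadbcaa
  sorted[11] = dbcaadabeceeb$ea
  sorted[12] = eadbcaadabeceeb$
  sorted[13] = eb$eadbcaadabece
  sorted[14] = eceeb$eadbcaadab
  sorted[15] = eeb$eadbcaadabec
sorted[6] = bcaadabeceeb$ead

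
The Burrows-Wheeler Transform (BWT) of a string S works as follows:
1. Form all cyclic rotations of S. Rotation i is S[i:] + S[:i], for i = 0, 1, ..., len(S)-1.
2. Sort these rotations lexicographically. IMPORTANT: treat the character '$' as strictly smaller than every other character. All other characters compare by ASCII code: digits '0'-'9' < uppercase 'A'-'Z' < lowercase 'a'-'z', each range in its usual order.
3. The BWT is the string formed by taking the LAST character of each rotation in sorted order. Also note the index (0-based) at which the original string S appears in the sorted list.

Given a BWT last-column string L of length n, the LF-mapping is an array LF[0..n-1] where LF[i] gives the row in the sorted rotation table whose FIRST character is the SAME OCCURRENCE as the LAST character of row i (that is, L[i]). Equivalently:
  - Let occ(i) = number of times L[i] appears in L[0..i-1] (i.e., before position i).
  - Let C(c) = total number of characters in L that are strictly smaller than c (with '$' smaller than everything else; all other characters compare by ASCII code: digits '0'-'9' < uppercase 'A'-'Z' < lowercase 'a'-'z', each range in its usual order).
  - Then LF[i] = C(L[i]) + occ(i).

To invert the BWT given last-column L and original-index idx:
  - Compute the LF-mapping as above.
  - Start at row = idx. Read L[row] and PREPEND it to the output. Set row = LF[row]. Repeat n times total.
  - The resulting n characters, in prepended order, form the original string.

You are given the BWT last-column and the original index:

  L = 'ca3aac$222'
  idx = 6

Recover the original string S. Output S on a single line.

Answer: a2ca2a32c$

Derivation:
LF mapping: 8 5 4 6 7 9 0 1 2 3
Walk LF starting at row 6, prepending L[row]:
  step 1: row=6, L[6]='$', prepend. Next row=LF[6]=0
  step 2: row=0, L[0]='c', prepend. Next row=LF[0]=8
  step 3: row=8, L[8]='2', prepend. Next row=LF[8]=2
  step 4: row=2, L[2]='3', prepend. Next row=LF[2]=4
  step 5: row=4, L[4]='a', prepend. Next row=LF[4]=7
  step 6: row=7, L[7]='2', prepend. Next row=LF[7]=1
  step 7: row=1, L[1]='a', prepend. Next row=LF[1]=5
  step 8: row=5, L[5]='c', prepend. Next row=LF[5]=9
  step 9: row=9, L[9]='2', prepend. Next row=LF[9]=3
  step 10: row=3, L[3]='a', prepend. Next row=LF[3]=6
Reversed output: a2ca2a32c$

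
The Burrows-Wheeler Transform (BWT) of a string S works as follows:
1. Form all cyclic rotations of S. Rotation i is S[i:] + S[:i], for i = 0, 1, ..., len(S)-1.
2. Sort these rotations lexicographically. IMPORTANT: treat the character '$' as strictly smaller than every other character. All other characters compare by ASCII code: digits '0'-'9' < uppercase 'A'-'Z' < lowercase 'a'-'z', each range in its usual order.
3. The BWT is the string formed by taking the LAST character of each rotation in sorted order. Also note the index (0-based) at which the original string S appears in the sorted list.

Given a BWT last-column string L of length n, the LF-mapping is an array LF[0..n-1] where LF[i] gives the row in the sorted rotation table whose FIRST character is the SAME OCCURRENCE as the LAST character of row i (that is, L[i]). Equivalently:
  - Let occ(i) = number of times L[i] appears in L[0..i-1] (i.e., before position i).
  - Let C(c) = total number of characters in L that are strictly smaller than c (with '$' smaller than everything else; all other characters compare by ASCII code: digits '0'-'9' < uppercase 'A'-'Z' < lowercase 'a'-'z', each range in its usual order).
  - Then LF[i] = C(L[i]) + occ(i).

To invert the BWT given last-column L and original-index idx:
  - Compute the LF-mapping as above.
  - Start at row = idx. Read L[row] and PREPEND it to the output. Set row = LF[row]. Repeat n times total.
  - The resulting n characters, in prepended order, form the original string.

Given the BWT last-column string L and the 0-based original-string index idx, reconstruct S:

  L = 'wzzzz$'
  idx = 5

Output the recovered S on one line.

Answer: zzzzw$

Derivation:
LF mapping: 1 2 3 4 5 0
Walk LF starting at row 5, prepending L[row]:
  step 1: row=5, L[5]='$', prepend. Next row=LF[5]=0
  step 2: row=0, L[0]='w', prepend. Next row=LF[0]=1
  step 3: row=1, L[1]='z', prepend. Next row=LF[1]=2
  step 4: row=2, L[2]='z', prepend. Next row=LF[2]=3
  step 5: row=3, L[3]='z', prepend. Next row=LF[3]=4
  step 6: row=4, L[4]='z', prepend. Next row=LF[4]=5
Reversed output: zzzzw$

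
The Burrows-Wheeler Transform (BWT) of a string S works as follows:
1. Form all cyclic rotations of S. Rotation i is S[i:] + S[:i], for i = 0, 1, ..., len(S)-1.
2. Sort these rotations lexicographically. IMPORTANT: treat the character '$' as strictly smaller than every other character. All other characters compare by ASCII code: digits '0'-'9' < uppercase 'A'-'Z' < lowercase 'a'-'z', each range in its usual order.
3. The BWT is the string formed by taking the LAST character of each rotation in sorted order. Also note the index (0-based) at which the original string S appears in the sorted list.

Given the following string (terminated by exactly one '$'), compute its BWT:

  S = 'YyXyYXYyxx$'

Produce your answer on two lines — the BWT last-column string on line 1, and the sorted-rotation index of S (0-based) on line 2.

All 11 rotations (rotation i = S[i:]+S[:i]):
  rot[0] = YyXyYXYyxx$
  rot[1] = yXyYXYyxx$Y
  rot[2] = XyYXYyxx$Yy
  rot[3] = yYXYyxx$YyX
  rot[4] = YXYyxx$YyXy
  rot[5] = XYyxx$YyXyY
  rot[6] = Yyxx$YyXyYX
  rot[7] = yxx$YyXyYXY
  rot[8] = xx$YyXyYXYy
  rot[9] = x$YyXyYXYyx
  rot[10] = $YyXyYXYyxx
Sorted (with $ < everything):
  sorted[0] = $YyXyYXYyxx  (last char: 'x')
  sorted[1] = XYyxx$YyXyY  (last char: 'Y')
  sorted[2] = XyYXYyxx$Yy  (last char: 'y')
  sorted[3] = YXYyxx$YyXy  (last char: 'y')
  sorted[4] = YyXyYXYyxx$  (last char: '$')
  sorted[5] = Yyxx$YyXyYX  (last char: 'X')
  sorted[6] = x$YyXyYXYyx  (last char: 'x')
  sorted[7] = xx$YyXyYXYy  (last char: 'y')
  sorted[8] = yXyYXYyxx$Y  (last char: 'Y')
  sorted[9] = yYXYyxx$YyX  (last char: 'X')
  sorted[10] = yxx$YyXyYXY  (last char: 'Y')
Last column: xYyy$XxyYXY
Original string S is at sorted index 4

Answer: xYyy$XxyYXY
4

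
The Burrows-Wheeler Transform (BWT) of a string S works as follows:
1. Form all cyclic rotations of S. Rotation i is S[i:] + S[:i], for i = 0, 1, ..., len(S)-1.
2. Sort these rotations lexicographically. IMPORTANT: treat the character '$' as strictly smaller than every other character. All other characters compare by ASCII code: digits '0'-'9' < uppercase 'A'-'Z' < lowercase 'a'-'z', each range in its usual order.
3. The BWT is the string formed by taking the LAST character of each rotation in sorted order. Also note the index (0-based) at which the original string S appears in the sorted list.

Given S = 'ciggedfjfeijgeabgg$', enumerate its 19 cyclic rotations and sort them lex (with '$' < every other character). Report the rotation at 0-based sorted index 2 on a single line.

Answer: bgg$ciggedfjfeijgea

Derivation:
All 19 rotations (rotation i = S[i:]+S[:i]):
  rot[0] = ciggedfjfeijgeabgg$
  rot[1] = iggedfjfeijgeabgg$c
  rot[2] = ggedfjfeijgeabgg$ci
  rot[3] = gedfjfeijgeabgg$cig
  rot[4] = edfjfeijgeabgg$cigg
  rot[5] = dfjfeijgeabgg$cigge
  rot[6] = fjfeijgeabgg$cigged
  rot[7] = jfeijgeabgg$ciggedf
  rot[8] = feijgeabgg$ciggedfj
  rot[9] = eijgeabgg$ciggedfjf
  rot[10] = ijgeabgg$ciggedfjfe
  rot[11] = jgeabgg$ciggedfjfei
  rot[12] = geabgg$ciggedfjfeij
  rot[13] = eabgg$ciggedfjfeijg
  rot[14] = abgg$ciggedfjfeijge
  rot[15] = bgg$ciggedfjfeijgea
  rot[16] = gg$ciggedfjfeijgeab
  rot[17] = g$ciggedfjfeijgeabg
  rot[18] = $ciggedfjfeijgeabgg
Sorted (with $ < everything):
  sorted[0] = $ciggedfjfeijgeabgg
  sorted[1] = abgg$ciggedfjfeijge
  sorted[2] = bgg$ciggedfjfeijgea
  sorted[3] = ciggedfjfeijgeabgg$
  sorted[4] = dfjfeijgeabgg$cigge
  sorted[5] = eabgg$ciggedfjfeijg
  sorted[6] = edfjfeijgeabgg$cigg
  sorted[7] = eijgeabgg$ciggedfjf
  sorted[8] = feijgeabgg$ciggedfj
  sorted[9] = fjfeijgeabgg$cigged
  sorted[10] = g$ciggedfjfeijgeabg
  sorted[11] = geabgg$ciggedfjfeij
  sorted[12] = gedfjfeijgeabgg$cig
  sorted[13] = gg$ciggedfjfeijgeab
  sorted[14] = ggedfjfeijgeabgg$ci
  sorted[15] = iggedfjfeijgeabgg$c
  sorted[16] = ijgeabgg$ciggedfjfe
  sorted[17] = jfeijgeabgg$ciggedf
  sorted[18] = jgeabgg$ciggedfjfei
sorted[2] = bgg$ciggedfjfeijgea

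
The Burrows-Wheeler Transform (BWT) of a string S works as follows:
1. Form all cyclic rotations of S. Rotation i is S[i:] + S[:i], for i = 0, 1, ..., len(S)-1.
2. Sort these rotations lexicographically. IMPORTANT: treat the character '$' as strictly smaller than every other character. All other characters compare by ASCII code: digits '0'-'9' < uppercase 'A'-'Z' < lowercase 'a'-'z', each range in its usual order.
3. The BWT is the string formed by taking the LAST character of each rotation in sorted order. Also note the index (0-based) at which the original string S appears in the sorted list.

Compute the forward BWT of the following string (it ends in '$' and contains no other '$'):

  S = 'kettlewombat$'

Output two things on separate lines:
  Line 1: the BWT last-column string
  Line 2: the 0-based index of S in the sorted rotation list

Answer: tbmkl$towatee
5

Derivation:
All 13 rotations (rotation i = S[i:]+S[:i]):
  rot[0] = kettlewombat$
  rot[1] = ettlewombat$k
  rot[2] = ttlewombat$ke
  rot[3] = tlewombat$ket
  rot[4] = lewombat$kett
  rot[5] = ewombat$kettl
  rot[6] = wombat$kettle
  rot[7] = ombat$kettlew
  rot[8] = mbat$kettlewo
  rot[9] = bat$kettlewom
  rot[10] = at$kettlewomb
  rot[11] = t$kettlewomba
  rot[12] = $kettlewombat
Sorted (with $ < everything):
  sorted[0] = $kettlewombat  (last char: 't')
  sorted[1] = at$kettlewomb  (last char: 'b')
  sorted[2] = bat$kettlewom  (last char: 'm')
  sorted[3] = ettlewombat$k  (last char: 'k')
  sorted[4] = ewombat$kettl  (last char: 'l')
  sorted[5] = kettlewombat$  (last char: '$')
  sorted[6] = lewombat$kett  (last char: 't')
  sorted[7] = mbat$kettlewo  (last char: 'o')
  sorted[8] = ombat$kettlew  (last char: 'w')
  sorted[9] = t$kettlewomba  (last char: 'a')
  sorted[10] = tlewombat$ket  (last char: 't')
  sorted[11] = ttlewombat$ke  (last char: 'e')
  sorted[12] = wombat$kettle  (last char: 'e')
Last column: tbmkl$towatee
Original string S is at sorted index 5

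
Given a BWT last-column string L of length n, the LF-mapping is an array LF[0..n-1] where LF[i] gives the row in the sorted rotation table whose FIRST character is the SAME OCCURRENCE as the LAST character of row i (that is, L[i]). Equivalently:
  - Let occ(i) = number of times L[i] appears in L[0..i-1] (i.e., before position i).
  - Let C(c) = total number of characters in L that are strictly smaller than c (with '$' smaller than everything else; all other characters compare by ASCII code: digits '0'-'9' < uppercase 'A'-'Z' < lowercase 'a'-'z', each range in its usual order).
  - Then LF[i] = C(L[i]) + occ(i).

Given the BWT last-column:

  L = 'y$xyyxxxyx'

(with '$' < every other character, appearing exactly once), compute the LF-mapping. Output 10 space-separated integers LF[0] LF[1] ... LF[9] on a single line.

Answer: 6 0 1 7 8 2 3 4 9 5

Derivation:
Char counts: '$':1, 'x':5, 'y':4
C (first-col start): C('$')=0, C('x')=1, C('y')=6
L[0]='y': occ=0, LF[0]=C('y')+0=6+0=6
L[1]='$': occ=0, LF[1]=C('$')+0=0+0=0
L[2]='x': occ=0, LF[2]=C('x')+0=1+0=1
L[3]='y': occ=1, LF[3]=C('y')+1=6+1=7
L[4]='y': occ=2, LF[4]=C('y')+2=6+2=8
L[5]='x': occ=1, LF[5]=C('x')+1=1+1=2
L[6]='x': occ=2, LF[6]=C('x')+2=1+2=3
L[7]='x': occ=3, LF[7]=C('x')+3=1+3=4
L[8]='y': occ=3, LF[8]=C('y')+3=6+3=9
L[9]='x': occ=4, LF[9]=C('x')+4=1+4=5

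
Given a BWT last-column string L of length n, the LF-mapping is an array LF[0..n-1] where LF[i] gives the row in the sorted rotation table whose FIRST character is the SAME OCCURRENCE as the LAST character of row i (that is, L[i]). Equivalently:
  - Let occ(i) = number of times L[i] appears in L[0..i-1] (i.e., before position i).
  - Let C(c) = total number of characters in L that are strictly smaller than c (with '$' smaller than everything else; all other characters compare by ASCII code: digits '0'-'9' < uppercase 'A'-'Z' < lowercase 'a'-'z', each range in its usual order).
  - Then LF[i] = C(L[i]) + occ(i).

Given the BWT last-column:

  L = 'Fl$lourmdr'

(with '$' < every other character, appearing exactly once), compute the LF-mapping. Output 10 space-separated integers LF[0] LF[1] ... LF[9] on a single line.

Answer: 1 3 0 4 6 9 7 5 2 8

Derivation:
Char counts: '$':1, 'F':1, 'd':1, 'l':2, 'm':1, 'o':1, 'r':2, 'u':1
C (first-col start): C('$')=0, C('F')=1, C('d')=2, C('l')=3, C('m')=5, C('o')=6, C('r')=7, C('u')=9
L[0]='F': occ=0, LF[0]=C('F')+0=1+0=1
L[1]='l': occ=0, LF[1]=C('l')+0=3+0=3
L[2]='$': occ=0, LF[2]=C('$')+0=0+0=0
L[3]='l': occ=1, LF[3]=C('l')+1=3+1=4
L[4]='o': occ=0, LF[4]=C('o')+0=6+0=6
L[5]='u': occ=0, LF[5]=C('u')+0=9+0=9
L[6]='r': occ=0, LF[6]=C('r')+0=7+0=7
L[7]='m': occ=0, LF[7]=C('m')+0=5+0=5
L[8]='d': occ=0, LF[8]=C('d')+0=2+0=2
L[9]='r': occ=1, LF[9]=C('r')+1=7+1=8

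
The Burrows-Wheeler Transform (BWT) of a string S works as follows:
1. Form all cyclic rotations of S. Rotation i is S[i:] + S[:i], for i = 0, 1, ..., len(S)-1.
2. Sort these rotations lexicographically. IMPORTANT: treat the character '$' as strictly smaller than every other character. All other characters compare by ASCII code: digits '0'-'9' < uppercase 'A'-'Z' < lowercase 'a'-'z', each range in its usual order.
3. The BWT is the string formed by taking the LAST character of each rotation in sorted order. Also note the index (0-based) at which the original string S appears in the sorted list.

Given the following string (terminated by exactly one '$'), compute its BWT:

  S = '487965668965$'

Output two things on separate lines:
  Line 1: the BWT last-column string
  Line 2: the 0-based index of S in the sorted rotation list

Answer: 5$66995684687
1

Derivation:
All 13 rotations (rotation i = S[i:]+S[:i]):
  rot[0] = 487965668965$
  rot[1] = 87965668965$4
  rot[2] = 7965668965$48
  rot[3] = 965668965$487
  rot[4] = 65668965$4879
  rot[5] = 5668965$48796
  rot[6] = 668965$487965
  rot[7] = 68965$4879656
  rot[8] = 8965$48796566
  rot[9] = 965$487965668
  rot[10] = 65$4879656689
  rot[11] = 5$48796566896
  rot[12] = $487965668965
Sorted (with $ < everything):
  sorted[0] = $487965668965  (last char: '5')
  sorted[1] = 487965668965$  (last char: '$')
  sorted[2] = 5$48796566896  (last char: '6')
  sorted[3] = 5668965$48796  (last char: '6')
  sorted[4] = 65$4879656689  (last char: '9')
  sorted[5] = 65668965$4879  (last char: '9')
  sorted[6] = 668965$487965  (last char: '5')
  sorted[7] = 68965$4879656  (last char: '6')
  sorted[8] = 7965668965$48  (last char: '8')
  sorted[9] = 87965668965$4  (last char: '4')
  sorted[10] = 8965$48796566  (last char: '6')
  sorted[11] = 965$487965668  (last char: '8')
  sorted[12] = 965668965$487  (last char: '7')
Last column: 5$66995684687
Original string S is at sorted index 1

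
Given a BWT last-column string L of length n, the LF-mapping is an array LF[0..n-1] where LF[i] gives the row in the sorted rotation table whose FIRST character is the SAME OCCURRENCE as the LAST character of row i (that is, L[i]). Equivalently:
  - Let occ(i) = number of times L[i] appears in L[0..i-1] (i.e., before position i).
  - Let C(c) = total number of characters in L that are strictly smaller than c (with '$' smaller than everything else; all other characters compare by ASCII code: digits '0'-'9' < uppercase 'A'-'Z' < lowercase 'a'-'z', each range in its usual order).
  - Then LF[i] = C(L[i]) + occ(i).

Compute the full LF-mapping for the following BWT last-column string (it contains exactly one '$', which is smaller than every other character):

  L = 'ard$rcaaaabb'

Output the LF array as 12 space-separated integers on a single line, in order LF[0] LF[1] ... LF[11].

Char counts: '$':1, 'a':5, 'b':2, 'c':1, 'd':1, 'r':2
C (first-col start): C('$')=0, C('a')=1, C('b')=6, C('c')=8, C('d')=9, C('r')=10
L[0]='a': occ=0, LF[0]=C('a')+0=1+0=1
L[1]='r': occ=0, LF[1]=C('r')+0=10+0=10
L[2]='d': occ=0, LF[2]=C('d')+0=9+0=9
L[3]='$': occ=0, LF[3]=C('$')+0=0+0=0
L[4]='r': occ=1, LF[4]=C('r')+1=10+1=11
L[5]='c': occ=0, LF[5]=C('c')+0=8+0=8
L[6]='a': occ=1, LF[6]=C('a')+1=1+1=2
L[7]='a': occ=2, LF[7]=C('a')+2=1+2=3
L[8]='a': occ=3, LF[8]=C('a')+3=1+3=4
L[9]='a': occ=4, LF[9]=C('a')+4=1+4=5
L[10]='b': occ=0, LF[10]=C('b')+0=6+0=6
L[11]='b': occ=1, LF[11]=C('b')+1=6+1=7

Answer: 1 10 9 0 11 8 2 3 4 5 6 7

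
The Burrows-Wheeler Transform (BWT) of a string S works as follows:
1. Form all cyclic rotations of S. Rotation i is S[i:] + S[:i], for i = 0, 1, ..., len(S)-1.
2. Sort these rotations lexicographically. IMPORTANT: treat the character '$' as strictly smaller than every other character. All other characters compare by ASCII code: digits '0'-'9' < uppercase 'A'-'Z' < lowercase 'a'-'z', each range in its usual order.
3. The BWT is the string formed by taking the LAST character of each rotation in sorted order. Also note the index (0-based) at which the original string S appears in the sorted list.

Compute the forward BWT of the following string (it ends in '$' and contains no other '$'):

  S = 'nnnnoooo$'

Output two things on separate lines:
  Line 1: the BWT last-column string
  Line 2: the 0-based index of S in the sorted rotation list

All 9 rotations (rotation i = S[i:]+S[:i]):
  rot[0] = nnnnoooo$
  rot[1] = nnnoooo$n
  rot[2] = nnoooo$nn
  rot[3] = noooo$nnn
  rot[4] = oooo$nnnn
  rot[5] = ooo$nnnno
  rot[6] = oo$nnnnoo
  rot[7] = o$nnnnooo
  rot[8] = $nnnnoooo
Sorted (with $ < everything):
  sorted[0] = $nnnnoooo  (last char: 'o')
  sorted[1] = nnnnoooo$  (last char: '$')
  sorted[2] = nnnoooo$n  (last char: 'n')
  sorted[3] = nnoooo$nn  (last char: 'n')
  sorted[4] = noooo$nnn  (last char: 'n')
  sorted[5] = o$nnnnooo  (last char: 'o')
  sorted[6] = oo$nnnnoo  (last char: 'o')
  sorted[7] = ooo$nnnno  (last char: 'o')
  sorted[8] = oooo$nnnn  (last char: 'n')
Last column: o$nnnooon
Original string S is at sorted index 1

Answer: o$nnnooon
1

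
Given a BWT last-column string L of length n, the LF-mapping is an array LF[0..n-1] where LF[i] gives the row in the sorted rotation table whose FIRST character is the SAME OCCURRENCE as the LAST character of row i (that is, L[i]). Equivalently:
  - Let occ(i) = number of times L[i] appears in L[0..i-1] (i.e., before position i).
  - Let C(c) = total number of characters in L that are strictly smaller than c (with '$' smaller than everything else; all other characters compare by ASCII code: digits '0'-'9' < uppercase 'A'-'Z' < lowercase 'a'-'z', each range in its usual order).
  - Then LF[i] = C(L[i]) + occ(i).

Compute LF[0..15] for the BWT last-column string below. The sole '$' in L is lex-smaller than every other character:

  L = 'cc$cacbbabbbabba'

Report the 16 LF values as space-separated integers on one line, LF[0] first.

Answer: 12 13 0 14 1 15 5 6 2 7 8 9 3 10 11 4

Derivation:
Char counts: '$':1, 'a':4, 'b':7, 'c':4
C (first-col start): C('$')=0, C('a')=1, C('b')=5, C('c')=12
L[0]='c': occ=0, LF[0]=C('c')+0=12+0=12
L[1]='c': occ=1, LF[1]=C('c')+1=12+1=13
L[2]='$': occ=0, LF[2]=C('$')+0=0+0=0
L[3]='c': occ=2, LF[3]=C('c')+2=12+2=14
L[4]='a': occ=0, LF[4]=C('a')+0=1+0=1
L[5]='c': occ=3, LF[5]=C('c')+3=12+3=15
L[6]='b': occ=0, LF[6]=C('b')+0=5+0=5
L[7]='b': occ=1, LF[7]=C('b')+1=5+1=6
L[8]='a': occ=1, LF[8]=C('a')+1=1+1=2
L[9]='b': occ=2, LF[9]=C('b')+2=5+2=7
L[10]='b': occ=3, LF[10]=C('b')+3=5+3=8
L[11]='b': occ=4, LF[11]=C('b')+4=5+4=9
L[12]='a': occ=2, LF[12]=C('a')+2=1+2=3
L[13]='b': occ=5, LF[13]=C('b')+5=5+5=10
L[14]='b': occ=6, LF[14]=C('b')+6=5+6=11
L[15]='a': occ=3, LF[15]=C('a')+3=1+3=4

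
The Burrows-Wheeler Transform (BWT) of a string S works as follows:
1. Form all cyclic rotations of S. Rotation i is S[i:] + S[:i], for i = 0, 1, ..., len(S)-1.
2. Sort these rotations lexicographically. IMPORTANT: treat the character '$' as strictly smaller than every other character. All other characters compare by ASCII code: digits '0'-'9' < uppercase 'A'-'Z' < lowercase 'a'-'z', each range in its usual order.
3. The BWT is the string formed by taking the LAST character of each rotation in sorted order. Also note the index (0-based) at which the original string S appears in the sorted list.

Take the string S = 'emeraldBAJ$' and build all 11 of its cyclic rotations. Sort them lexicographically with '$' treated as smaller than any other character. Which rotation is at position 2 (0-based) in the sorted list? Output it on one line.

Answer: BAJ$emerald

Derivation:
All 11 rotations (rotation i = S[i:]+S[:i]):
  rot[0] = emeraldBAJ$
  rot[1] = meraldBAJ$e
  rot[2] = eraldBAJ$em
  rot[3] = raldBAJ$eme
  rot[4] = aldBAJ$emer
  rot[5] = ldBAJ$emera
  rot[6] = dBAJ$emeral
  rot[7] = BAJ$emerald
  rot[8] = AJ$emeraldB
  rot[9] = J$emeraldBA
  rot[10] = $emeraldBAJ
Sorted (with $ < everything):
  sorted[0] = $emeraldBAJ
  sorted[1] = AJ$emeraldB
  sorted[2] = BAJ$emerald
  sorted[3] = J$emeraldBA
  sorted[4] = aldBAJ$emer
  sorted[5] = dBAJ$emeral
  sorted[6] = emeraldBAJ$
  sorted[7] = eraldBAJ$em
  sorted[8] = ldBAJ$emera
  sorted[9] = meraldBAJ$e
  sorted[10] = raldBAJ$eme
sorted[2] = BAJ$emerald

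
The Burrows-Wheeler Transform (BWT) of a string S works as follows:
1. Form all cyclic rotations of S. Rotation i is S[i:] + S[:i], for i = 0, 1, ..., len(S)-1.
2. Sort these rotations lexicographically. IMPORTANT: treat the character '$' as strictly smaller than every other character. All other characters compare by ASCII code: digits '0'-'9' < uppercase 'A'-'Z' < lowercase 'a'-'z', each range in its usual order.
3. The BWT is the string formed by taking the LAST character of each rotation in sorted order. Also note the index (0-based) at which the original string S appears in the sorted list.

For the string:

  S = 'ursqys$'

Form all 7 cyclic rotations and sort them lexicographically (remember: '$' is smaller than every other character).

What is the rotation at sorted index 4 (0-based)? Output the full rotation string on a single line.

All 7 rotations (rotation i = S[i:]+S[:i]):
  rot[0] = ursqys$
  rot[1] = rsqys$u
  rot[2] = sqys$ur
  rot[3] = qys$urs
  rot[4] = ys$ursq
  rot[5] = s$ursqy
  rot[6] = $ursqys
Sorted (with $ < everything):
  sorted[0] = $ursqys
  sorted[1] = qys$urs
  sorted[2] = rsqys$u
  sorted[3] = s$ursqy
  sorted[4] = sqys$ur
  sorted[5] = ursqys$
  sorted[6] = ys$ursq
sorted[4] = sqys$ur

Answer: sqys$ur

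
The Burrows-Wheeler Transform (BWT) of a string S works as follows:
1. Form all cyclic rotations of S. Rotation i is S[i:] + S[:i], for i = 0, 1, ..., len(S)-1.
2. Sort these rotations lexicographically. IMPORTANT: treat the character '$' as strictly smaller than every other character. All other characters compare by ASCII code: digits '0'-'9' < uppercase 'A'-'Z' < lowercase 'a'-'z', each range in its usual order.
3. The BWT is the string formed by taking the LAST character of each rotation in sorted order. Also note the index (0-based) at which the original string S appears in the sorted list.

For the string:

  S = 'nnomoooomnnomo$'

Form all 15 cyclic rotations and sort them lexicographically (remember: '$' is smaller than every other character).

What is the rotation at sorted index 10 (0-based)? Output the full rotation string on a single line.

Answer: omo$nnomoooomnn

Derivation:
All 15 rotations (rotation i = S[i:]+S[:i]):
  rot[0] = nnomoooomnnomo$
  rot[1] = nomoooomnnomo$n
  rot[2] = omoooomnnomo$nn
  rot[3] = moooomnnomo$nno
  rot[4] = oooomnnomo$nnom
  rot[5] = ooomnnomo$nnomo
  rot[6] = oomnnomo$nnomoo
  rot[7] = omnnomo$nnomooo
  rot[8] = mnnomo$nnomoooo
  rot[9] = nnomo$nnomoooom
  rot[10] = nomo$nnomoooomn
  rot[11] = omo$nnomoooomnn
  rot[12] = mo$nnomoooomnno
  rot[13] = o$nnomoooomnnom
  rot[14] = $nnomoooomnnomo
Sorted (with $ < everything):
  sorted[0] = $nnomoooomnnomo
  sorted[1] = mnnomo$nnomoooo
  sorted[2] = mo$nnomoooomnno
  sorted[3] = moooomnnomo$nno
  sorted[4] = nnomo$nnomoooom
  sorted[5] = nnomoooomnnomo$
  sorted[6] = nomo$nnomoooomn
  sorted[7] = nomoooomnnomo$n
  sorted[8] = o$nnomoooomnnom
  sorted[9] = omnnomo$nnomooo
  sorted[10] = omo$nnomoooomnn
  sorted[11] = omoooomnnomo$nn
  sorted[12] = oomnnomo$nnomoo
  sorted[13] = ooomnnomo$nnomo
  sorted[14] = oooomnnomo$nnom
sorted[10] = omo$nnomoooomnn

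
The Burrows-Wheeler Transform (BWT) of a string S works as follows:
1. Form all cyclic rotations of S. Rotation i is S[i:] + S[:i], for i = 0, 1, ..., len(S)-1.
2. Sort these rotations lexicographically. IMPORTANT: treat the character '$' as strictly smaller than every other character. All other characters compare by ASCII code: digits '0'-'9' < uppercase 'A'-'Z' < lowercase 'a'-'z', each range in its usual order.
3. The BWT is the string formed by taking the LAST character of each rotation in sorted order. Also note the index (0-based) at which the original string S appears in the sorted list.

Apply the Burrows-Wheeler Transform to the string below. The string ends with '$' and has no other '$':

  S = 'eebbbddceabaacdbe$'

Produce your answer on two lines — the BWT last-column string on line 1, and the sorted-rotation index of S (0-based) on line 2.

All 18 rotations (rotation i = S[i:]+S[:i]):
  rot[0] = eebbbddceabaacdbe$
  rot[1] = ebbbddceabaacdbe$e
  rot[2] = bbbddceabaacdbe$ee
  rot[3] = bbddceabaacdbe$eeb
  rot[4] = bddceabaacdbe$eebb
  rot[5] = ddceabaacdbe$eebbb
  rot[6] = dceabaacdbe$eebbbd
  rot[7] = ceabaacdbe$eebbbdd
  rot[8] = eabaacdbe$eebbbddc
  rot[9] = abaacdbe$eebbbddce
  rot[10] = baacdbe$eebbbddcea
  rot[11] = aacdbe$eebbbddceab
  rot[12] = acdbe$eebbbddceaba
  rot[13] = cdbe$eebbbddceabaa
  rot[14] = dbe$eebbbddceabaac
  rot[15] = be$eebbbddceabaacd
  rot[16] = e$eebbbddceabaacdb
  rot[17] = $eebbbddceabaacdbe
Sorted (with $ < everything):
  sorted[0] = $eebbbddceabaacdbe  (last char: 'e')
  sorted[1] = aacdbe$eebbbddceab  (last char: 'b')
  sorted[2] = abaacdbe$eebbbddce  (last char: 'e')
  sorted[3] = acdbe$eebbbddceaba  (last char: 'a')
  sorted[4] = baacdbe$eebbbddcea  (last char: 'a')
  sorted[5] = bbbddceabaacdbe$ee  (last char: 'e')
  sorted[6] = bbddceabaacdbe$eeb  (last char: 'b')
  sorted[7] = bddceabaacdbe$eebb  (last char: 'b')
  sorted[8] = be$eebbbddceabaacd  (last char: 'd')
  sorted[9] = cdbe$eebbbddceabaa  (last char: 'a')
  sorted[10] = ceabaacdbe$eebbbdd  (last char: 'd')
  sorted[11] = dbe$eebbbddceabaac  (last char: 'c')
  sorted[12] = dceabaacdbe$eebbbd  (last char: 'd')
  sorted[13] = ddceabaacdbe$eebbb  (last char: 'b')
  sorted[14] = e$eebbbddceabaacdb  (last char: 'b')
  sorted[15] = eabaacdbe$eebbbddc  (last char: 'c')
  sorted[16] = ebbbddceabaacdbe$e  (last char: 'e')
  sorted[17] = eebbbddceabaacdbe$  (last char: '$')
Last column: ebeaaebbdadcdbbce$
Original string S is at sorted index 17

Answer: ebeaaebbdadcdbbce$
17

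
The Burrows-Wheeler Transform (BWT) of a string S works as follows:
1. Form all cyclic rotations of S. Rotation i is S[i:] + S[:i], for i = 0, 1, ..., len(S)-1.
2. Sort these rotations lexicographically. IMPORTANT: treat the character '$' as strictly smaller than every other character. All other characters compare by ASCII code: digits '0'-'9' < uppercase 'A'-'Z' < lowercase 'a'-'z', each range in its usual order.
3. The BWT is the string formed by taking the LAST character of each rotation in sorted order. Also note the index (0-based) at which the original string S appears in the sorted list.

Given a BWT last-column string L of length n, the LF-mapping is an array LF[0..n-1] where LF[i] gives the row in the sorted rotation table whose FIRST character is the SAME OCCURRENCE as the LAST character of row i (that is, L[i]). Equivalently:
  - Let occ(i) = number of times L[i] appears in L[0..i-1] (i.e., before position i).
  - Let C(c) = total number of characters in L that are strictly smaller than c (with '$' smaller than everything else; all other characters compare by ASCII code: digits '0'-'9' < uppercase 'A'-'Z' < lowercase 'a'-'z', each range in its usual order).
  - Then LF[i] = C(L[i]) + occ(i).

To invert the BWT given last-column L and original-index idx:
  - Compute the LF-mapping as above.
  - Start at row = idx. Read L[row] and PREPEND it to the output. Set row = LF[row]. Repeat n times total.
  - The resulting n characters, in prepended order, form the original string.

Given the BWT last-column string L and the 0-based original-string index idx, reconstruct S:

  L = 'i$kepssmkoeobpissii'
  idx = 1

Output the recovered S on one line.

LF mapping: 4 0 8 2 13 15 16 10 9 11 3 12 1 14 5 17 18 6 7
Walk LF starting at row 1, prepending L[row]:
  step 1: row=1, L[1]='$', prepend. Next row=LF[1]=0
  step 2: row=0, L[0]='i', prepend. Next row=LF[0]=4
  step 3: row=4, L[4]='p', prepend. Next row=LF[4]=13
  step 4: row=13, L[13]='p', prepend. Next row=LF[13]=14
  step 5: row=14, L[14]='i', prepend. Next row=LF[14]=5
  step 6: row=5, L[5]='s', prepend. Next row=LF[5]=15
  step 7: row=15, L[15]='s', prepend. Next row=LF[15]=17
  step 8: row=17, L[17]='i', prepend. Next row=LF[17]=6
  step 9: row=6, L[6]='s', prepend. Next row=LF[6]=16
  step 10: row=16, L[16]='s', prepend. Next row=LF[16]=18
  step 11: row=18, L[18]='i', prepend. Next row=LF[18]=7
  step 12: row=7, L[7]='m', prepend. Next row=LF[7]=10
  step 13: row=10, L[10]='e', prepend. Next row=LF[10]=3
  step 14: row=3, L[3]='e', prepend. Next row=LF[3]=2
  step 15: row=2, L[2]='k', prepend. Next row=LF[2]=8
  step 16: row=8, L[8]='k', prepend. Next row=LF[8]=9
  step 17: row=9, L[9]='o', prepend. Next row=LF[9]=11
  step 18: row=11, L[11]='o', prepend. Next row=LF[11]=12
  step 19: row=12, L[12]='b', prepend. Next row=LF[12]=1
Reversed output: bookkeemississippi$

Answer: bookkeemississippi$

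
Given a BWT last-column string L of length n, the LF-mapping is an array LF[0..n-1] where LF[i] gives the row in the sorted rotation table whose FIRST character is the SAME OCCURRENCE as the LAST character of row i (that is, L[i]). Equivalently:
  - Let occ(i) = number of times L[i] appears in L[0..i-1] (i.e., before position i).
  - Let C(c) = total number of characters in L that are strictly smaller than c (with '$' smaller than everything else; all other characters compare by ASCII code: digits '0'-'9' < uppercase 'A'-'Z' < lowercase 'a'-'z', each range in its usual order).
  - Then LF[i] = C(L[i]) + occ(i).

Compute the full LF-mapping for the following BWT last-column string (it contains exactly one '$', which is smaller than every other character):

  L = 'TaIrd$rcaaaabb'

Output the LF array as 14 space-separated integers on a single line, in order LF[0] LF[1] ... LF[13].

Char counts: '$':1, 'I':1, 'T':1, 'a':5, 'b':2, 'c':1, 'd':1, 'r':2
C (first-col start): C('$')=0, C('I')=1, C('T')=2, C('a')=3, C('b')=8, C('c')=10, C('d')=11, C('r')=12
L[0]='T': occ=0, LF[0]=C('T')+0=2+0=2
L[1]='a': occ=0, LF[1]=C('a')+0=3+0=3
L[2]='I': occ=0, LF[2]=C('I')+0=1+0=1
L[3]='r': occ=0, LF[3]=C('r')+0=12+0=12
L[4]='d': occ=0, LF[4]=C('d')+0=11+0=11
L[5]='$': occ=0, LF[5]=C('$')+0=0+0=0
L[6]='r': occ=1, LF[6]=C('r')+1=12+1=13
L[7]='c': occ=0, LF[7]=C('c')+0=10+0=10
L[8]='a': occ=1, LF[8]=C('a')+1=3+1=4
L[9]='a': occ=2, LF[9]=C('a')+2=3+2=5
L[10]='a': occ=3, LF[10]=C('a')+3=3+3=6
L[11]='a': occ=4, LF[11]=C('a')+4=3+4=7
L[12]='b': occ=0, LF[12]=C('b')+0=8+0=8
L[13]='b': occ=1, LF[13]=C('b')+1=8+1=9

Answer: 2 3 1 12 11 0 13 10 4 5 6 7 8 9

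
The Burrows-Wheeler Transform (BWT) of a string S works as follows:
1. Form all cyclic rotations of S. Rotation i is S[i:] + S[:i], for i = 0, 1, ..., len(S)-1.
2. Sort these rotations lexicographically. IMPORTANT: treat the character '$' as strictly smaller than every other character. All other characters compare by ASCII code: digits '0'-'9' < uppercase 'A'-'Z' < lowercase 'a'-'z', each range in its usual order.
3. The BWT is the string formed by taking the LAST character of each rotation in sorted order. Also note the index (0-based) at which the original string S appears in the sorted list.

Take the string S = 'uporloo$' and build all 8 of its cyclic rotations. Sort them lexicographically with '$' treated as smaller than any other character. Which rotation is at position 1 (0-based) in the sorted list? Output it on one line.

All 8 rotations (rotation i = S[i:]+S[:i]):
  rot[0] = uporloo$
  rot[1] = porloo$u
  rot[2] = orloo$up
  rot[3] = rloo$upo
  rot[4] = loo$upor
  rot[5] = oo$uporl
  rot[6] = o$uporlo
  rot[7] = $uporloo
Sorted (with $ < everything):
  sorted[0] = $uporloo
  sorted[1] = loo$upor
  sorted[2] = o$uporlo
  sorted[3] = oo$uporl
  sorted[4] = orloo$up
  sorted[5] = porloo$u
  sorted[6] = rloo$upo
  sorted[7] = uporloo$
sorted[1] = loo$upor

Answer: loo$upor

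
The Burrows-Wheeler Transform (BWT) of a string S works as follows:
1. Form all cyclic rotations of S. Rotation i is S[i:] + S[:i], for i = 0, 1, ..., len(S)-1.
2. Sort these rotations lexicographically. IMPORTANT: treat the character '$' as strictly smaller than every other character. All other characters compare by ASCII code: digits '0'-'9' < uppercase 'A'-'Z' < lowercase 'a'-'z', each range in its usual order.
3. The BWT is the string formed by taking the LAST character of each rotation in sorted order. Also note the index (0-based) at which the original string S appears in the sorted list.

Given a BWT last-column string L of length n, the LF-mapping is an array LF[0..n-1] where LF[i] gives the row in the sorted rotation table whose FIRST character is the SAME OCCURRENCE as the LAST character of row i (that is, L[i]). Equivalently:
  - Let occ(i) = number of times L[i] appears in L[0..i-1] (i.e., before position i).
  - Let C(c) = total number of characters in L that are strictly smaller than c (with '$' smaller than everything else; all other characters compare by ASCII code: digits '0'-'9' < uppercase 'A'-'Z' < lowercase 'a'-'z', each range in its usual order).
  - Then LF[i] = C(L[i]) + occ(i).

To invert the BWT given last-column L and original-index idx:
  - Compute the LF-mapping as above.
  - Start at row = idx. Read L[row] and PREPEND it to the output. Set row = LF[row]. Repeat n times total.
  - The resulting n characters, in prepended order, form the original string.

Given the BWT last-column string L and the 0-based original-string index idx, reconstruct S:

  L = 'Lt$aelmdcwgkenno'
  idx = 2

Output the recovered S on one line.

Answer: acknowledgmentL$

Derivation:
LF mapping: 1 14 0 2 5 9 10 4 3 15 7 8 6 11 12 13
Walk LF starting at row 2, prepending L[row]:
  step 1: row=2, L[2]='$', prepend. Next row=LF[2]=0
  step 2: row=0, L[0]='L', prepend. Next row=LF[0]=1
  step 3: row=1, L[1]='t', prepend. Next row=LF[1]=14
  step 4: row=14, L[14]='n', prepend. Next row=LF[14]=12
  step 5: row=12, L[12]='e', prepend. Next row=LF[12]=6
  step 6: row=6, L[6]='m', prepend. Next row=LF[6]=10
  step 7: row=10, L[10]='g', prepend. Next row=LF[10]=7
  step 8: row=7, L[7]='d', prepend. Next row=LF[7]=4
  step 9: row=4, L[4]='e', prepend. Next row=LF[4]=5
  step 10: row=5, L[5]='l', prepend. Next row=LF[5]=9
  step 11: row=9, L[9]='w', prepend. Next row=LF[9]=15
  step 12: row=15, L[15]='o', prepend. Next row=LF[15]=13
  step 13: row=13, L[13]='n', prepend. Next row=LF[13]=11
  step 14: row=11, L[11]='k', prepend. Next row=LF[11]=8
  step 15: row=8, L[8]='c', prepend. Next row=LF[8]=3
  step 16: row=3, L[3]='a', prepend. Next row=LF[3]=2
Reversed output: acknowledgmentL$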